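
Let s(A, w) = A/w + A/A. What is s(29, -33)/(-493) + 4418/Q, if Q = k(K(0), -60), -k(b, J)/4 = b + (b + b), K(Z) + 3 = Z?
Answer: 11979383/97614 ≈ 122.72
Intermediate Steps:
K(Z) = -3 + Z
k(b, J) = -12*b (k(b, J) = -4*(b + (b + b)) = -4*(b + 2*b) = -12*b)
Q = 36 (Q = -12*(-3 + 0) = -12*(-3) = 36)
s(A, w) = 1 + A/w (s(A, w) = A/w + 1 = 1 + A/w)
s(29, -33)/(-493) + 4418/Q = ((29 - 33)/(-33))/(-493) + 4418/36 = -1/33*(-4)*(-1/493) + 4418*(1/36) = (4/33)*(-1/493) + 2209/18 = -4/16269 + 2209/18 = 11979383/97614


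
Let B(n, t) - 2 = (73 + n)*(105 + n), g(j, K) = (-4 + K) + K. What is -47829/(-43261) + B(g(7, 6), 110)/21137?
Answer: 1407016028/914407757 ≈ 1.5387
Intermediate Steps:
g(j, K) = -4 + 2*K
B(n, t) = 2 + (73 + n)*(105 + n)
-47829/(-43261) + B(g(7, 6), 110)/21137 = -47829/(-43261) + (7667 + (-4 + 2*6)² + 178*(-4 + 2*6))/21137 = -47829*(-1/43261) + (7667 + (-4 + 12)² + 178*(-4 + 12))*(1/21137) = 47829/43261 + (7667 + 8² + 178*8)*(1/21137) = 47829/43261 + (7667 + 64 + 1424)*(1/21137) = 47829/43261 + 9155*(1/21137) = 47829/43261 + 9155/21137 = 1407016028/914407757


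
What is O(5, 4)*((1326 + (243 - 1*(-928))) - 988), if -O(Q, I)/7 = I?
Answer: -42252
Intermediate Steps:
O(Q, I) = -7*I
O(5, 4)*((1326 + (243 - 1*(-928))) - 988) = (-7*4)*((1326 + (243 - 1*(-928))) - 988) = -28*((1326 + (243 + 928)) - 988) = -28*((1326 + 1171) - 988) = -28*(2497 - 988) = -28*1509 = -42252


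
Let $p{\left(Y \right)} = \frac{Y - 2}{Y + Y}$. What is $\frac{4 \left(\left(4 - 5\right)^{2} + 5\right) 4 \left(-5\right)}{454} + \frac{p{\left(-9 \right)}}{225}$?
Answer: $- \frac{969503}{919350} \approx -1.0546$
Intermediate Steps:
$p{\left(Y \right)} = \frac{-2 + Y}{2 Y}$
$\frac{4 \left(\left(4 - 5\right)^{2} + 5\right) 4 \left(-5\right)}{454} + \frac{p{\left(-9 \right)}}{225} = \frac{4 \left(\left(4 - 5\right)^{2} + 5\right) 4 \left(-5\right)}{454} + \frac{\frac{1}{2} \frac{1}{-9} \left(-2 - 9\right)}{225} = 4 \left(\left(-1\right)^{2} + 5\right) 4 \left(-5\right) \frac{1}{454} + \frac{1}{2} \left(- \frac{1}{9}\right) \left(-11\right) \frac{1}{225} = 4 \left(1 + 5\right) 4 \left(-5\right) \frac{1}{454} + \frac{11}{18} \cdot \frac{1}{225} = 4 \cdot 6 \cdot 4 \left(-5\right) \frac{1}{454} + \frac{11}{4050} = 4 \cdot 24 \left(-5\right) \frac{1}{454} + \frac{11}{4050} = 96 \left(-5\right) \frac{1}{454} + \frac{11}{4050} = \left(-480\right) \frac{1}{454} + \frac{11}{4050} = - \frac{240}{227} + \frac{11}{4050} = - \frac{969503}{919350}$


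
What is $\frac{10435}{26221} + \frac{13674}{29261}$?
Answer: $\frac{663884489}{767252681} \approx 0.86527$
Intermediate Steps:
$\frac{10435}{26221} + \frac{13674}{29261} = \frac{663884489}{767252681}$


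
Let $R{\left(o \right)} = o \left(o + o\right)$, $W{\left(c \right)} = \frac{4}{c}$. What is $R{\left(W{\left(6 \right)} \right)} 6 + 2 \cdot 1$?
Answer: $\frac{22}{3} \approx 7.3333$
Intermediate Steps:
$R{\left(o \right)} = 2 o^{2}$ ($R{\left(o \right)} = o 2 o = 2 o^{2}$)
$R{\left(W{\left(6 \right)} \right)} 6 + 2 \cdot 1 = 2 \left(\frac{4}{6}\right)^{2} \cdot 6 + 2 \cdot 1 = 2 \left(4 \cdot \frac{1}{6}\right)^{2} \cdot 6 + 2 = 2 \left(\frac{2}{3}\right)^{2} \cdot 6 + 2 = 2 \cdot \frac{4}{9} \cdot 6 + 2 = \frac{8}{9} \cdot 6 + 2 = \frac{16}{3} + 2 = \frac{22}{3}$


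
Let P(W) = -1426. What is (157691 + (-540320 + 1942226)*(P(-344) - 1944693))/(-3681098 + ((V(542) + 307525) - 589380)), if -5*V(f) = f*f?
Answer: 13641378725615/20108529 ≈ 6.7839e+5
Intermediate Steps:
V(f) = -f**2/5 (V(f) = -f*f/5 = -f**2/5)
(157691 + (-540320 + 1942226)*(P(-344) - 1944693))/(-3681098 + ((V(542) + 307525) - 589380)) = (157691 + (-540320 + 1942226)*(-1426 - 1944693))/(-3681098 + ((-1/5*542**2 + 307525) - 589380)) = (157691 + 1401906*(-1946119))/(-3681098 + ((-1/5*293764 + 307525) - 589380)) = (157691 - 2728275902814)/(-3681098 + ((-293764/5 + 307525) - 589380)) = -2728275745123/(-3681098 + (1243861/5 - 589380)) = -2728275745123/(-3681098 - 1703039/5) = -2728275745123/(-20108529/5) = -2728275745123*(-5/20108529) = 13641378725615/20108529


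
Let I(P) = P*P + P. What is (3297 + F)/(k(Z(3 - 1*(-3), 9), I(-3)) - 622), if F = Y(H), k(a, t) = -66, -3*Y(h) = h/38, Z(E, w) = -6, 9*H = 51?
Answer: -1127557/235296 ≈ -4.7921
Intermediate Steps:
H = 17/3 (H = (1/9)*51 = 17/3 ≈ 5.6667)
I(P) = P + P**2 (I(P) = P**2 + P = P + P**2)
Y(h) = -h/114 (Y(h) = -h/(3*38) = -h/114)
F = -17/342 (F = -1/114*17/3 = -17/342 ≈ -0.049708)
(3297 + F)/(k(Z(3 - 1*(-3), 9), I(-3)) - 622) = (3297 - 17/342)/(-66 - 622) = (1127557/342)/(-688) = (1127557/342)*(-1/688) = -1127557/235296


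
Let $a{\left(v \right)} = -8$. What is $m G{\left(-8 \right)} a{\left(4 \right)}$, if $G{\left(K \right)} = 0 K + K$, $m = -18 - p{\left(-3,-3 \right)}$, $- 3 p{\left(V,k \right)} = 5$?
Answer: $- \frac{3136}{3} \approx -1045.3$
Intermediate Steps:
$p{\left(V,k \right)} = - \frac{5}{3}$ ($p{\left(V,k \right)} = \left(- \frac{1}{3}\right) 5 = - \frac{5}{3}$)
$m = - \frac{49}{3}$ ($m = -18 - - \frac{5}{3} = -18 + \frac{5}{3} = - \frac{49}{3} \approx -16.333$)
$G{\left(K \right)} = K$ ($G{\left(K \right)} = 0 + K = K$)
$m G{\left(-8 \right)} a{\left(4 \right)} = \left(- \frac{49}{3}\right) \left(-8\right) \left(-8\right) = \frac{392}{3} \left(-8\right) = - \frac{3136}{3}$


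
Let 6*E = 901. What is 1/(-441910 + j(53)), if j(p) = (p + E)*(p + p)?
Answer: -3/1261123 ≈ -2.3788e-6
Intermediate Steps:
E = 901/6 (E = (1/6)*901 = 901/6 ≈ 150.17)
j(p) = 2*p*(901/6 + p) (j(p) = (p + 901/6)*(p + p) = (901/6 + p)*(2*p) = 2*p*(901/6 + p))
1/(-441910 + j(53)) = 1/(-441910 + (1/3)*53*(901 + 6*53)) = 1/(-441910 + (1/3)*53*(901 + 318)) = 1/(-441910 + (1/3)*53*1219) = 1/(-441910 + 64607/3) = 1/(-1261123/3) = -3/1261123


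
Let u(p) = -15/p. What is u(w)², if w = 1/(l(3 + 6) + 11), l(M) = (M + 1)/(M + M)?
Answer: 270400/9 ≈ 30044.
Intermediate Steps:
l(M) = (1 + M)/(2*M) (l(M) = (1 + M)/((2*M)) = (1 + M)*(1/(2*M)) = (1 + M)/(2*M))
w = 9/104 (w = 1/((1 + (3 + 6))/(2*(3 + 6)) + 11) = 1/((½)*(1 + 9)/9 + 11) = 1/((½)*(⅑)*10 + 11) = 1/(5/9 + 11) = 1/(104/9) = 9/104 ≈ 0.086538)
u(w)² = (-15/9/104)² = (-15*104/9)² = (-520/3)² = 270400/9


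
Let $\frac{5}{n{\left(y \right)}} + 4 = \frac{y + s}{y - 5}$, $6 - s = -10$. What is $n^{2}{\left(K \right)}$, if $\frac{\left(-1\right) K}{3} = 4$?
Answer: $\frac{7225}{5184} \approx 1.3937$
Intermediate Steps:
$K = -12$ ($K = \left(-3\right) 4 = -12$)
$s = 16$ ($s = 6 - -10 = 6 + 10 = 16$)
$n{\left(y \right)} = \frac{5}{-4 + \frac{16 + y}{-5 + y}}$ ($n{\left(y \right)} = \frac{5}{-4 + \frac{y + 16}{y - 5}} = \frac{5}{-4 + \frac{16 + y}{-5 + y}}$)
$n^{2}{\left(K \right)} = \left(\frac{5 \left(-5 - 12\right)}{3 \left(12 - -12\right)}\right)^{2} = \left(\frac{5}{3} \frac{1}{12 + 12} \left(-17\right)\right)^{2} = \left(\frac{5}{3} \cdot \frac{1}{24} \left(-17\right)\right)^{2} = \left(- \frac{85}{72}\right)^{2} = \frac{7225}{5184}$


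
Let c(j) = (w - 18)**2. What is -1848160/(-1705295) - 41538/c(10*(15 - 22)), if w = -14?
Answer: -6894202787/174622208 ≈ -39.481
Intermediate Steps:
c(j) = 1024 (c(j) = (-14 - 18)**2 = (-32)**2 = 1024)
-1848160/(-1705295) - 41538/c(10*(15 - 22)) = -1848160/(-1705295) - 41538/1024 = -1848160*(-1/1705295) - 41538*1/1024 = 369632/341059 - 20769/512 = -6894202787/174622208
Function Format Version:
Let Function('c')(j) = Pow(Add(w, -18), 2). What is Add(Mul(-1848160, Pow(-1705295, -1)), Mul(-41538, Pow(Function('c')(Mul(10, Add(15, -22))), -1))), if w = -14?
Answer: Rational(-6894202787, 174622208) ≈ -39.481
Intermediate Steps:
Function('c')(j) = 1024 (Function('c')(j) = Pow(Add(-14, -18), 2) = Pow(-32, 2) = 1024)
Add(Mul(-1848160, Pow(-1705295, -1)), Mul(-41538, Pow(Function('c')(Mul(10, Add(15, -22))), -1))) = Add(Mul(-1848160, Pow(-1705295, -1)), Mul(-41538, Pow(1024, -1))) = Add(Mul(-1848160, Rational(-1, 1705295)), Mul(-41538, Rational(1, 1024))) = Add(Rational(369632, 341059), Rational(-20769, 512)) = Rational(-6894202787, 174622208)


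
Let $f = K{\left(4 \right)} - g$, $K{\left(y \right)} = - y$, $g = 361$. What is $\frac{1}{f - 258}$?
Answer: $- \frac{1}{623} \approx -0.0016051$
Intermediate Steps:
$f = -365$ ($f = \left(-1\right) 4 - 361 = -4 - 361 = -365$)
$\frac{1}{f - 258} = \frac{1}{-365 - 258} = \frac{1}{-623} = - \frac{1}{623}$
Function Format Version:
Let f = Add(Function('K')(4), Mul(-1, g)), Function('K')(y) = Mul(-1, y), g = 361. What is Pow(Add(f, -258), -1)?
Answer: Rational(-1, 623) ≈ -0.0016051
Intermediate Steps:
f = -365 (f = Add(Mul(-1, 4), Mul(-1, 361)) = Add(-4, -361) = -365)
Pow(Add(f, -258), -1) = Pow(Add(-365, -258), -1) = Pow(-623, -1) = Rational(-1, 623)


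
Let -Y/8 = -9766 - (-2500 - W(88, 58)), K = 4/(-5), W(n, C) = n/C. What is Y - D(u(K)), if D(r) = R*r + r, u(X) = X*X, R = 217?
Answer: 42032848/725 ≈ 57976.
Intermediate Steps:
K = -⅘ (K = 4*(-⅕) = -⅘ ≈ -0.80000)
u(X) = X²
D(r) = 218*r (D(r) = 217*r + r = 218*r)
Y = 1685360/29 (Y = -8*(-9766 - (-2500 - 88/58)) = -8*(-9766 - (-2500 - 1*44/29)) = -8*(-9766 - (-2500 - 44/29)) = -8*(-9766 - 1*(-72544/29)) = -8*(-9766 + 72544/29) = -8*(-210670/29) = 1685360/29 ≈ 58116.)
Y - D(u(K)) = 1685360/29 - 218*(-⅘)² = 1685360/29 - 218*16/25 = 1685360/29 - 1*3488/25 = 1685360/29 - 3488/25 = 42032848/725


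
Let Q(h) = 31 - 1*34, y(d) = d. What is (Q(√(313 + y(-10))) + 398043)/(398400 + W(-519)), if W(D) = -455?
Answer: 79608/79589 ≈ 1.0002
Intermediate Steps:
Q(h) = -3 (Q(h) = 31 - 34 = -3)
(Q(√(313 + y(-10))) + 398043)/(398400 + W(-519)) = (-3 + 398043)/(398400 - 455) = 398040/397945 = 398040*(1/397945) = 79608/79589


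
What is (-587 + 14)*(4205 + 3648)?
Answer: -4499769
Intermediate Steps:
(-587 + 14)*(4205 + 3648) = -573*7853 = -4499769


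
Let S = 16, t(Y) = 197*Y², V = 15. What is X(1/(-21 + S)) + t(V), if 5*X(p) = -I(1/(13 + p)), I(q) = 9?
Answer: 221616/5 ≈ 44323.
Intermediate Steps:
X(p) = -9/5 (X(p) = (-1*9)/5 = (⅕)*(-9) = -9/5)
X(1/(-21 + S)) + t(V) = -9/5 + 197*15² = -9/5 + 197*225 = -9/5 + 44325 = 221616/5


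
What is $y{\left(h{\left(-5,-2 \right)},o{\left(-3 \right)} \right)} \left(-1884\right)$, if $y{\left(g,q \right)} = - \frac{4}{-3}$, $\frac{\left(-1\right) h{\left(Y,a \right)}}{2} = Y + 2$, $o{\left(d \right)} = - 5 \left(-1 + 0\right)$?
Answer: $-2512$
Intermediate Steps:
$o{\left(d \right)} = 5$ ($o{\left(d \right)} = \left(-5\right) \left(-1\right) = 5$)
$h{\left(Y,a \right)} = -4 - 2 Y$ ($h{\left(Y,a \right)} = - 2 \left(Y + 2\right) = - 2 \left(2 + Y\right) = -4 - 2 Y$)
$y{\left(g,q \right)} = \frac{4}{3}$ ($y{\left(g,q \right)} = \left(-4\right) \left(- \frac{1}{3}\right) = \frac{4}{3}$)
$y{\left(h{\left(-5,-2 \right)},o{\left(-3 \right)} \right)} \left(-1884\right) = \frac{4}{3} \left(-1884\right) = -2512$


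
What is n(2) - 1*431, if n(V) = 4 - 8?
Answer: -435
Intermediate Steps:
n(V) = -4
n(2) - 1*431 = -4 - 1*431 = -4 - 431 = -435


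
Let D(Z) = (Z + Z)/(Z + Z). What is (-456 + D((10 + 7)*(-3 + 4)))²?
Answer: 207025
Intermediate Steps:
D(Z) = 1 (D(Z) = (2*Z)/((2*Z)) = (2*Z)*(1/(2*Z)) = 1)
(-456 + D((10 + 7)*(-3 + 4)))² = (-456 + 1)² = (-455)² = 207025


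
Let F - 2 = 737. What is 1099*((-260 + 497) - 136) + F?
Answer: 111738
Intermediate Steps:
F = 739 (F = 2 + 737 = 739)
1099*((-260 + 497) - 136) + F = 1099*((-260 + 497) - 136) + 739 = 1099*(237 - 136) + 739 = 1099*101 + 739 = 110999 + 739 = 111738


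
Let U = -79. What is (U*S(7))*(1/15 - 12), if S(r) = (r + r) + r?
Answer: 98987/5 ≈ 19797.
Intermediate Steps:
S(r) = 3*r (S(r) = 2*r + r = 3*r)
(U*S(7))*(1/15 - 12) = (-237*7)*(1/15 - 12) = (-79*21)*(1/15 - 12) = -1659*(-179/15) = 98987/5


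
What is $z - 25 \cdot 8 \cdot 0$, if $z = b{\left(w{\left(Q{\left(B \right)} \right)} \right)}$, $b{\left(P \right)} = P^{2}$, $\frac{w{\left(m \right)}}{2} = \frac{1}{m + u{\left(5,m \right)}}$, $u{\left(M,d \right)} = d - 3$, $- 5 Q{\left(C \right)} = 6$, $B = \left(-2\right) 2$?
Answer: $\frac{100}{729} \approx 0.13717$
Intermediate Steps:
$B = -4$
$Q{\left(C \right)} = - \frac{6}{5}$ ($Q{\left(C \right)} = \left(- \frac{1}{5}\right) 6 = - \frac{6}{5}$)
$u{\left(M,d \right)} = -3 + d$
$w{\left(m \right)} = \frac{2}{-3 + 2 m}$ ($w{\left(m \right)} = \frac{2}{m + \left(-3 + m\right)} = \frac{2}{-3 + 2 m}$)
$z = \frac{100}{729}$ ($z = \left(\frac{2}{-3 + 2 \left(- \frac{6}{5}\right)}\right)^{2} = \left(\frac{2}{-3 - \frac{12}{5}}\right)^{2} = \left(\frac{2}{- \frac{27}{5}}\right)^{2} = \left(2 \left(- \frac{5}{27}\right)\right)^{2} = \left(- \frac{10}{27}\right)^{2} = \frac{100}{729} \approx 0.13717$)
$z - 25 \cdot 8 \cdot 0 = \frac{100}{729} - 25 \cdot 8 \cdot 0 = \frac{100}{729} - 0 = \frac{100}{729} + 0 = \frac{100}{729}$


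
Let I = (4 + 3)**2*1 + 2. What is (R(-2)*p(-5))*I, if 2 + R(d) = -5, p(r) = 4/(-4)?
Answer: 357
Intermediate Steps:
p(r) = -1 (p(r) = 4*(-1/4) = -1)
I = 51 (I = 7**2*1 + 2 = 49*1 + 2 = 49 + 2 = 51)
R(d) = -7 (R(d) = -2 - 5 = -7)
(R(-2)*p(-5))*I = -7*(-1)*51 = 7*51 = 357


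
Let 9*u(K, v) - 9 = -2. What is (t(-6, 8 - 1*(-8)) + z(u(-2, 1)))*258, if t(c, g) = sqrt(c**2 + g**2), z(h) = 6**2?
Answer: 9288 + 516*sqrt(73) ≈ 13697.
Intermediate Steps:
u(K, v) = 7/9 (u(K, v) = 1 + (1/9)*(-2) = 1 - 2/9 = 7/9)
z(h) = 36
(t(-6, 8 - 1*(-8)) + z(u(-2, 1)))*258 = (sqrt((-6)**2 + (8 - 1*(-8))**2) + 36)*258 = (sqrt(36 + (8 + 8)**2) + 36)*258 = (sqrt(36 + 16**2) + 36)*258 = (sqrt(36 + 256) + 36)*258 = (sqrt(292) + 36)*258 = (2*sqrt(73) + 36)*258 = (36 + 2*sqrt(73))*258 = 9288 + 516*sqrt(73)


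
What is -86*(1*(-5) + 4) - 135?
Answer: -49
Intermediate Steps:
-86*(1*(-5) + 4) - 135 = -86*(-5 + 4) - 135 = -86*(-1) - 135 = 86 - 135 = -49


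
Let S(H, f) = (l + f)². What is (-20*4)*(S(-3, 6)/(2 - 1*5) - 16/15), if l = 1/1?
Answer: 1392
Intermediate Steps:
l = 1 (l = 1*1 = 1)
S(H, f) = (1 + f)²
(-20*4)*(S(-3, 6)/(2 - 1*5) - 16/15) = (-20*4)*((1 + 6)²/(2 - 1*5) - 16/15) = -80*(7²/(2 - 5) - 16*1/15) = -80*(49/(-3) - 16/15) = -80*(49*(-⅓) - 16/15) = -80*(-49/3 - 16/15) = -80*(-87/5) = 1392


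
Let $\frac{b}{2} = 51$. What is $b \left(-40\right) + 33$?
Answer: $-4047$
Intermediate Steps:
$b = 102$ ($b = 2 \cdot 51 = 102$)
$b \left(-40\right) + 33 = 102 \left(-40\right) + 33 = -4080 + 33 = -4047$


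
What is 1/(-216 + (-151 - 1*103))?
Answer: -1/470 ≈ -0.0021277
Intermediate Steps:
1/(-216 + (-151 - 1*103)) = 1/(-216 + (-151 - 103)) = 1/(-216 - 254) = 1/(-470) = -1/470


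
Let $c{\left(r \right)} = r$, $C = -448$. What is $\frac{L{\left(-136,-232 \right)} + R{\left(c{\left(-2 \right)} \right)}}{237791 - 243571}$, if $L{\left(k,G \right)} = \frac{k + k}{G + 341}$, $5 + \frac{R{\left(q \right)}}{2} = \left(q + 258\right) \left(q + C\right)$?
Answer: $\frac{12557481}{315010} \approx 39.864$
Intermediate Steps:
$R{\left(q \right)} = -10 + 2 \left(-448 + q\right) \left(258 + q\right)$ ($R{\left(q \right)} = -10 + 2 \left(q + 258\right) \left(q - 448\right) = -10 + 2 \left(258 + q\right) \left(-448 + q\right) = -10 + 2 \left(-448 + q\right) \left(258 + q\right)$)
$L{\left(k,G \right)} = \frac{2 k}{341 + G}$
$\frac{L{\left(-136,-232 \right)} + R{\left(c{\left(-2 \right)} \right)}}{237791 - 243571} = \frac{2 \left(-136\right) \frac{1}{341 - 232} - \left(230418 - 8\right)}{237791 - 243571} = \frac{2 \left(-136\right) \frac{1}{109} + \left(-231178 + 760 + 2 \cdot 4\right)}{-5780} = \left(2 \left(-136\right) \frac{1}{109} + \left(-231178 + 760 + 8\right)\right) \left(- \frac{1}{5780}\right) = \left(- \frac{272}{109} - 230410\right) \left(- \frac{1}{5780}\right) = \left(- \frac{25114962}{109}\right) \left(- \frac{1}{5780}\right) = \frac{12557481}{315010}$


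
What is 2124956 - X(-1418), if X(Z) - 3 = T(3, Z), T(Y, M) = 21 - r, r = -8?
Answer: 2124924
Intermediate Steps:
T(Y, M) = 29 (T(Y, M) = 21 - 1*(-8) = 21 + 8 = 29)
X(Z) = 32 (X(Z) = 3 + 29 = 32)
2124956 - X(-1418) = 2124956 - 1*32 = 2124956 - 32 = 2124924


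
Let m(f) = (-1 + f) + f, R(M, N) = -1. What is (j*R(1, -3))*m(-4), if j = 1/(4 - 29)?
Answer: -9/25 ≈ -0.36000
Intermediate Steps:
m(f) = -1 + 2*f
j = -1/25 (j = 1/(-25) = -1/25 ≈ -0.040000)
(j*R(1, -3))*m(-4) = (-1/25*(-1))*(-1 + 2*(-4)) = (-1 - 8)/25 = (1/25)*(-9) = -9/25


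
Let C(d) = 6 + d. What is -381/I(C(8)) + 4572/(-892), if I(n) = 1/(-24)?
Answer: 2037969/223 ≈ 9138.9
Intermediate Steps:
I(n) = -1/24
-381/I(C(8)) + 4572/(-892) = -381/(-1/24) + 4572/(-892) = -381*(-24) + 4572*(-1/892) = 9144 - 1143/223 = 2037969/223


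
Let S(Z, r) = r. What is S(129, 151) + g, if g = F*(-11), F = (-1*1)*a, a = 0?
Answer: 151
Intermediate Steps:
F = 0 (F = -1*1*0 = -1*0 = 0)
g = 0 (g = 0*(-11) = 0)
S(129, 151) + g = 151 + 0 = 151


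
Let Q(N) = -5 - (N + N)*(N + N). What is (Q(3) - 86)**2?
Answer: 16129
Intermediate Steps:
Q(N) = -5 - 4*N**2 (Q(N) = -5 - 2*N*2*N = -5 - 4*N**2)
(Q(3) - 86)**2 = ((-5 - 4*3**2) - 86)**2 = ((-5 - 4*9) - 86)**2 = ((-5 - 36) - 86)**2 = (-41 - 86)**2 = (-127)**2 = 16129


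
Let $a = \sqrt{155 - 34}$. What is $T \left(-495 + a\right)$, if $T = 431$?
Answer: $-208604$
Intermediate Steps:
$a = 11$ ($a = \sqrt{121} = 11$)
$T \left(-495 + a\right) = 431 \left(-495 + 11\right) = 431 \left(-484\right) = -208604$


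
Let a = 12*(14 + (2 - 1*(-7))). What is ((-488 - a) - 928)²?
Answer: 2862864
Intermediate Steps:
a = 276 (a = 12*(14 + (2 + 7)) = 12*(14 + 9) = 12*23 = 276)
((-488 - a) - 928)² = ((-488 - 1*276) - 928)² = ((-488 - 276) - 928)² = (-764 - 928)² = (-1692)² = 2862864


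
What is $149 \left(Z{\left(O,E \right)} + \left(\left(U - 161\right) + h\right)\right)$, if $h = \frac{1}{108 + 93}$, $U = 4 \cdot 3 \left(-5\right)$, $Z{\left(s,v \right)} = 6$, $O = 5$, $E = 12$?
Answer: $- \frac{6438886}{201} \approx -32034.0$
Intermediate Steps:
$U = -60$ ($U = 12 \left(-5\right) = -60$)
$h = \frac{1}{201} \approx 0.0049751$
$149 \left(Z{\left(O,E \right)} + \left(\left(U - 161\right) + h\right)\right) = 149 \left(6 + \left(\left(-60 - 161\right) + \frac{1}{201}\right)\right) = 149 \left(6 + \left(-221 + \frac{1}{201}\right)\right) = 149 \left(6 - \frac{44420}{201}\right) = 149 \left(- \frac{43214}{201}\right) = - \frac{6438886}{201}$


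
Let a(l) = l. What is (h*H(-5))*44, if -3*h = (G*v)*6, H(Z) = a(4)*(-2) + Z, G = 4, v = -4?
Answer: -18304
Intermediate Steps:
H(Z) = -8 + Z (H(Z) = 4*(-2) + Z = -8 + Z)
h = 32 (h = -4*(-4)*6/3 = -(-16)*6/3 = -⅓*(-96) = 32)
(h*H(-5))*44 = (32*(-8 - 5))*44 = (32*(-13))*44 = -416*44 = -18304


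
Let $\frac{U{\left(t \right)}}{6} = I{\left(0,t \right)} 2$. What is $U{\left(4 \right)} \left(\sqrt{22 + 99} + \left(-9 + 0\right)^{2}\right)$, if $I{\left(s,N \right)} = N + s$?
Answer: $4416$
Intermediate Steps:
$U{\left(t \right)} = 12 t$ ($U{\left(t \right)} = 6 \left(t + 0\right) 2 = 6 t 2 = 6 \cdot 2 t = 12 t$)
$U{\left(4 \right)} \left(\sqrt{22 + 99} + \left(-9 + 0\right)^{2}\right) = 12 \cdot 4 \left(\sqrt{22 + 99} + \left(-9 + 0\right)^{2}\right) = 48 \left(\sqrt{121} + \left(-9\right)^{2}\right) = 48 \left(11 + 81\right) = 48 \cdot 92 = 4416$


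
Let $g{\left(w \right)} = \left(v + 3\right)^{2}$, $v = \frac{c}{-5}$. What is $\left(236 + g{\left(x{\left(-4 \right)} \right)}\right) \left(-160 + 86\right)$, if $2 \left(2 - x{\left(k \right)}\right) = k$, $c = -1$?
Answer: $- \frac{455544}{25} \approx -18222.0$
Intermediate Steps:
$v = \frac{1}{5}$ ($v = - \frac{1}{-5} = \left(-1\right) \left(- \frac{1}{5}\right) = \frac{1}{5} \approx 0.2$)
$x{\left(k \right)} = 2 - \frac{k}{2}$
$g{\left(w \right)} = \frac{256}{25}$ ($g{\left(w \right)} = \left(\frac{1}{5} + 3\right)^{2} = \left(\frac{16}{5}\right)^{2} = \frac{256}{25}$)
$\left(236 + g{\left(x{\left(-4 \right)} \right)}\right) \left(-160 + 86\right) = \left(236 + \frac{256}{25}\right) \left(-160 + 86\right) = \frac{6156}{25} \left(-74\right) = - \frac{455544}{25}$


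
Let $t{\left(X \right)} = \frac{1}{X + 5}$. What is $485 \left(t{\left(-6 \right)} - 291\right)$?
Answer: $-141620$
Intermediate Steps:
$t{\left(X \right)} = \frac{1}{5 + X}$
$485 \left(t{\left(-6 \right)} - 291\right) = 485 \left(\frac{1}{5 - 6} - 291\right) = 485 \left(\frac{1}{-1} - 291\right) = 485 \left(-1 - 291\right) = 485 \left(-292\right) = -141620$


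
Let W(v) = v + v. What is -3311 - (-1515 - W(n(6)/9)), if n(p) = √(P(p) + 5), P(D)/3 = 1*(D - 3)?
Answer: -1796 + 2*√14/9 ≈ -1795.2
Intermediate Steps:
P(D) = -9 + 3*D (P(D) = 3*(1*(D - 3)) = 3*(1*(-3 + D)) = 3*(-3 + D) = -9 + 3*D)
n(p) = √(-4 + 3*p) (n(p) = √((-9 + 3*p) + 5) = √(-4 + 3*p))
W(v) = 2*v
-3311 - (-1515 - W(n(6)/9)) = -3311 - (-1515 - 2*√(-4 + 3*6)/9) = -3311 - (-1515 - 2*√(-4 + 18)*(⅑)) = -3311 - (-1515 - 2*√14*(⅑)) = -3311 - (-1515 - 2*√14/9) = -3311 + (1515 + 2*√14/9) = -1796 + 2*√14/9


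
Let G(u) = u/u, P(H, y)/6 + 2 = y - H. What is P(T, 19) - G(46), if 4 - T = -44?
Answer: -187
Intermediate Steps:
T = 48 (T = 4 - 1*(-44) = 4 + 44 = 48)
P(H, y) = -12 - 6*H + 6*y (P(H, y) = -12 + 6*(y - H) = -12 + (-6*H + 6*y) = -12 - 6*H + 6*y)
G(u) = 1
P(T, 19) - G(46) = (-12 - 6*48 + 6*19) - 1*1 = (-12 - 288 + 114) - 1 = -186 - 1 = -187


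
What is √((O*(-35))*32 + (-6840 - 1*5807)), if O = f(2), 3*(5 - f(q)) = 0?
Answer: I*√18247 ≈ 135.08*I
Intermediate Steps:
f(q) = 5 (f(q) = 5 - ⅓*0 = 5 + 0 = 5)
O = 5
√((O*(-35))*32 + (-6840 - 1*5807)) = √((5*(-35))*32 + (-6840 - 1*5807)) = √(-175*32 + (-6840 - 5807)) = √(-5600 - 12647) = √(-18247) = I*√18247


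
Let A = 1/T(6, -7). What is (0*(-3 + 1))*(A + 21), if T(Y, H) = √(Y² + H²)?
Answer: 0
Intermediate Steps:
T(Y, H) = √(H² + Y²)
A = √85/85 (A = 1/(√((-7)² + 6²)) = 1/(√(49 + 36)) = 1/(√85) = √85/85 ≈ 0.10847)
(0*(-3 + 1))*(A + 21) = (0*(-3 + 1))*(√85/85 + 21) = (0*(-2))*(21 + √85/85) = 0*(21 + √85/85) = 0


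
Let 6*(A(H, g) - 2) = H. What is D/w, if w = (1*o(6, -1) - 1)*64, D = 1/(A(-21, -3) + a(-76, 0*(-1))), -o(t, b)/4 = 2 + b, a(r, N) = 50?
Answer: -1/15520 ≈ -6.4433e-5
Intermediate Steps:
o(t, b) = -8 - 4*b (o(t, b) = -4*(2 + b) = -8 - 4*b)
A(H, g) = 2 + H/6
D = 2/97 (D = 1/((2 + (⅙)*(-21)) + 50) = 1/((2 - 7/2) + 50) = 1/(-3/2 + 50) = 1/(97/2) = 2/97 ≈ 0.020619)
w = -320 (w = (1*(-8 - 4*(-1)) - 1)*64 = (1*(-8 + 4) - 1)*64 = (1*(-4) - 1)*64 = (-4 - 1)*64 = -5*64 = -320)
D/w = (2/97)/(-320) = (2/97)*(-1/320) = -1/15520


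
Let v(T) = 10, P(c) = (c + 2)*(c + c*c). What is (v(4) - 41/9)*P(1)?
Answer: 98/3 ≈ 32.667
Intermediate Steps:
P(c) = (2 + c)*(c + c**2)
(v(4) - 41/9)*P(1) = (10 - 41/9)*(1*(2 + 1**2 + 3*1)) = (10 - 41*1/9)*(1*(2 + 1 + 3)) = (10 - 41/9)*(1*6) = (49/9)*6 = 98/3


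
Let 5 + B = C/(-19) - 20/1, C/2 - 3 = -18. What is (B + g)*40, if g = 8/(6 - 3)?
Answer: -47320/57 ≈ -830.18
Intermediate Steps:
C = -30 (C = 6 + 2*(-18) = 6 - 36 = -30)
B = -445/19 (B = -5 + (-30/(-19) - 20/1) = -5 + (-30*(-1/19) - 20*1) = -5 + (30/19 - 20) = -5 - 350/19 = -445/19 ≈ -23.421)
g = 8/3 ≈ 2.6667
(B + g)*40 = (-445/19 + 8/3)*40 = -1183/57*40 = -47320/57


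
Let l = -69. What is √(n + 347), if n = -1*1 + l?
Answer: √277 ≈ 16.643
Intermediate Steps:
n = -70 (n = -1*1 - 69 = -1 - 69 = -70)
√(n + 347) = √(-70 + 347) = √277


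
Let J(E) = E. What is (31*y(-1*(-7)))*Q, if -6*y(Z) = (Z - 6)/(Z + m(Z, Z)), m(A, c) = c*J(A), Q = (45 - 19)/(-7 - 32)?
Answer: 31/504 ≈ 0.061508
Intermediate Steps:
Q = -⅔ (Q = 26/(-39) = 26*(-1/39) = -⅔ ≈ -0.66667)
m(A, c) = A*c (m(A, c) = c*A = A*c)
y(Z) = -(-6 + Z)/(6*(Z + Z²)) (y(Z) = -(Z - 6)/(6*(Z + Z*Z)) = -(-6 + Z)/(6*(Z + Z²)))
(31*y(-1*(-7)))*Q = (31*((6 - (-1)*(-7))/(6*((-1*(-7)))*(1 - 1*(-7)))))*(-⅔) = (31*((⅙)*(6 - 1*7)/(7*(1 + 7))))*(-⅔) = (31*((⅙)*(⅐)*(6 - 7)/8))*(-⅔) = (31*((⅙)*(⅐)*(⅛)*(-1)))*(-⅔) = (31*(-1/336))*(-⅔) = -31/336*(-⅔) = 31/504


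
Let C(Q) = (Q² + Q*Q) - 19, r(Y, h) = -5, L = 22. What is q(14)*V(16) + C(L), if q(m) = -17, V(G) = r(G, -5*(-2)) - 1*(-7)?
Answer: 915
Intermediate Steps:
V(G) = 2 (V(G) = -5 - 1*(-7) = -5 + 7 = 2)
C(Q) = -19 + 2*Q² (C(Q) = (Q² + Q²) - 19 = 2*Q² - 19 = -19 + 2*Q²)
q(14)*V(16) + C(L) = -17*2 + (-19 + 2*22²) = -34 + (-19 + 2*484) = -34 + (-19 + 968) = -34 + 949 = 915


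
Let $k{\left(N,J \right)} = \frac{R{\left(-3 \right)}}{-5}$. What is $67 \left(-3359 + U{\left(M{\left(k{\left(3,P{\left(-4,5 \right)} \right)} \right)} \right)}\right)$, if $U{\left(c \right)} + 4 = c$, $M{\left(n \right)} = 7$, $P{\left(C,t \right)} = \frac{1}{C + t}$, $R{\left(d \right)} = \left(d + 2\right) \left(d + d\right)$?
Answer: $-224852$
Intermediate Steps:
$R{\left(d \right)} = 2 d \left(2 + d\right)$ ($R{\left(d \right)} = \left(2 + d\right) 2 d = 2 d \left(2 + d\right)$)
$k{\left(N,J \right)} = - \frac{6}{5}$ ($k{\left(N,J \right)} = \frac{2 \left(-3\right) \left(2 - 3\right)}{-5} = 2 \left(-3\right) \left(-1\right) \left(- \frac{1}{5}\right) = 6 \left(- \frac{1}{5}\right) = - \frac{6}{5}$)
$U{\left(c \right)} = -4 + c$
$67 \left(-3359 + U{\left(M{\left(k{\left(3,P{\left(-4,5 \right)} \right)} \right)} \right)}\right) = 67 \left(-3359 + \left(-4 + 7\right)\right) = 67 \left(-3359 + 3\right) = 67 \left(-3356\right) = -224852$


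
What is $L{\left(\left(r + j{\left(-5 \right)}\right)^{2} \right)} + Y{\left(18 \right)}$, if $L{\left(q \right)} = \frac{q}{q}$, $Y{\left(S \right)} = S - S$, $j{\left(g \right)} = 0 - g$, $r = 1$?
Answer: $1$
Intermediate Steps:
$j{\left(g \right)} = - g$
$Y{\left(S \right)} = 0$
$L{\left(q \right)} = 1$
$L{\left(\left(r + j{\left(-5 \right)}\right)^{2} \right)} + Y{\left(18 \right)} = 1 + 0 = 1$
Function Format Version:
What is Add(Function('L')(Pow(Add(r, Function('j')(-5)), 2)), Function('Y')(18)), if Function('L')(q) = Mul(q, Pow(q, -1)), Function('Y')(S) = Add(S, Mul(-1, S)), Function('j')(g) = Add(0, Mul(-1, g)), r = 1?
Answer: 1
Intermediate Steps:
Function('j')(g) = Mul(-1, g)
Function('Y')(S) = 0
Function('L')(q) = 1
Add(Function('L')(Pow(Add(r, Function('j')(-5)), 2)), Function('Y')(18)) = Add(1, 0) = 1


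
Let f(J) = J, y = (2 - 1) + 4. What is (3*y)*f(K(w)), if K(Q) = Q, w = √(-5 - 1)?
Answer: 15*I*√6 ≈ 36.742*I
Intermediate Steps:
y = 5 (y = 1 + 4 = 5)
w = I*√6 (w = √(-6) = I*√6 ≈ 2.4495*I)
(3*y)*f(K(w)) = (3*5)*(I*√6) = 15*(I*√6) = 15*I*√6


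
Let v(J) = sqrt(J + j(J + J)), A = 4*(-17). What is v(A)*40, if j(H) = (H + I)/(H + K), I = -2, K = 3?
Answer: 40*I*sqrt(1184498)/133 ≈ 327.32*I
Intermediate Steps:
A = -68
j(H) = (-2 + H)/(3 + H) (j(H) = (H - 2)/(H + 3) = (-2 + H)/(3 + H))
v(J) = sqrt(J + (-2 + 2*J)/(3 + 2*J)) (v(J) = sqrt(J + (-2 + (J + J))/(3 + (J + J))) = sqrt(J + (-2 + 2*J)/(3 + 2*J)))
v(A)*40 = sqrt((-2 + 2*(-68)**2 + 5*(-68))/(3 + 2*(-68)))*40 = sqrt((-2 + 2*4624 - 340)/(3 - 136))*40 = sqrt((-2 + 9248 - 340)/(-133))*40 = sqrt(-1/133*8906)*40 = sqrt(-8906/133)*40 = (I*sqrt(1184498)/133)*40 = 40*I*sqrt(1184498)/133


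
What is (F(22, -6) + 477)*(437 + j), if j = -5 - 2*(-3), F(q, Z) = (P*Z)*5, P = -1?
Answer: 222066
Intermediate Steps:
F(q, Z) = -5*Z (F(q, Z) = -Z*5 = -5*Z)
j = 1 (j = -5 + 6 = 1)
(F(22, -6) + 477)*(437 + j) = (-5*(-6) + 477)*(437 + 1) = (30 + 477)*438 = 507*438 = 222066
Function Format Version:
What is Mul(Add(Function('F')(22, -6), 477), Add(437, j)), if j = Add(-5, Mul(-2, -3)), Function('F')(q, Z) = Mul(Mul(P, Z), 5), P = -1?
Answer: 222066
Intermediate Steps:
Function('F')(q, Z) = Mul(-5, Z) (Function('F')(q, Z) = Mul(Mul(-1, Z), 5) = Mul(-5, Z))
j = 1 (j = Add(-5, 6) = 1)
Mul(Add(Function('F')(22, -6), 477), Add(437, j)) = Mul(Add(Mul(-5, -6), 477), Add(437, 1)) = Mul(Add(30, 477), 438) = Mul(507, 438) = 222066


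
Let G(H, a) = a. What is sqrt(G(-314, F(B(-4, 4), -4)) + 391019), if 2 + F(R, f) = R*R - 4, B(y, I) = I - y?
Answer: 3*sqrt(43453) ≈ 625.36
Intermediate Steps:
F(R, f) = -6 + R**2 (F(R, f) = -2 + (R*R - 4) = -2 + (R**2 - 4) = -2 + (-4 + R**2) = -6 + R**2)
sqrt(G(-314, F(B(-4, 4), -4)) + 391019) = sqrt((-6 + (4 - 1*(-4))**2) + 391019) = sqrt((-6 + (4 + 4)**2) + 391019) = sqrt((-6 + 8**2) + 391019) = sqrt((-6 + 64) + 391019) = sqrt(58 + 391019) = sqrt(391077) = 3*sqrt(43453)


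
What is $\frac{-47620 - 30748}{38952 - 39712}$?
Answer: $\frac{9796}{95} \approx 103.12$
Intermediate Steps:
$\frac{-47620 - 30748}{38952 - 39712} = - \frac{78368}{-760} = \left(-78368\right) \left(- \frac{1}{760}\right) = \frac{9796}{95}$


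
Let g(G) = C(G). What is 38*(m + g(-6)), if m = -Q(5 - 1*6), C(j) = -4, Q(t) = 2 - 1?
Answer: -190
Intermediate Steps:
Q(t) = 1
g(G) = -4
m = -1 (m = -1*1 = -1)
38*(m + g(-6)) = 38*(-1 - 4) = 38*(-5) = -190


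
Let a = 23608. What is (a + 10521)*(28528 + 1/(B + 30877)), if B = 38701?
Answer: 67743375122865/69578 ≈ 9.7363e+8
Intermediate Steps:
(a + 10521)*(28528 + 1/(B + 30877)) = (23608 + 10521)*(28528 + 1/(38701 + 30877)) = 34129*(28528 + 1/69578) = 34129*(1984921185/69578) = 67743375122865/69578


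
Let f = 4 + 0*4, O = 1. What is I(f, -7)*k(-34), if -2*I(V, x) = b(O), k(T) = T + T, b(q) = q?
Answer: 34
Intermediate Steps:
k(T) = 2*T
f = 4 (f = 4 + 0 = 4)
I(V, x) = -1/2 (I(V, x) = -1/2*1 = -1/2)
I(f, -7)*k(-34) = -(-34) = -1/2*(-68) = 34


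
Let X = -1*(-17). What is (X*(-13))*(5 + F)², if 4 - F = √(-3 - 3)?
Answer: -16575 + 3978*I*√6 ≈ -16575.0 + 9744.1*I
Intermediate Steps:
X = 17
F = 4 - I*√6 (F = 4 - √(-3 - 3) = 4 - √(-6) = 4 - I*√6 ≈ 4.0 - 2.4495*I)
(X*(-13))*(5 + F)² = (17*(-13))*(5 + (4 - I*√6))² = -221*(9 - I*√6)²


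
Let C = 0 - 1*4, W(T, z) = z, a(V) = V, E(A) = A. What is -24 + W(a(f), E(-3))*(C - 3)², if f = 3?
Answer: -171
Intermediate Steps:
C = -4 (C = 0 - 4 = -4)
-24 + W(a(f), E(-3))*(C - 3)² = -24 - 3*(-4 - 3)² = -24 - 3*(-7)² = -24 - 3*49 = -24 - 147 = -171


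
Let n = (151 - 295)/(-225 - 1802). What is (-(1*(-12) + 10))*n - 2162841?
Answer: -4384078419/2027 ≈ -2.1628e+6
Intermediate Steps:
n = 144/2027 (n = -144/(-2027) = -144*(-1/2027) = 144/2027 ≈ 0.071041)
(-(1*(-12) + 10))*n - 2162841 = -(1*(-12) + 10)*(144/2027) - 2162841 = -(-12 + 10)*(144/2027) - 2162841 = -1*(-2)*(144/2027) - 2162841 = 2*(144/2027) - 2162841 = 288/2027 - 2162841 = -4384078419/2027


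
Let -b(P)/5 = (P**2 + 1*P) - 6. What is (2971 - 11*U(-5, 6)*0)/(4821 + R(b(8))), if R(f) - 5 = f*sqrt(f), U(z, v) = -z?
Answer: 7169023/29613638 + 490215*I*sqrt(330)/29613638 ≈ 0.24209 + 0.30071*I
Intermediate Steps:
b(P) = 30 - 5*P - 5*P**2 (b(P) = -5*((P**2 + 1*P) - 6) = -5*((P**2 + P) - 6) = -5*((P + P**2) - 6) = -5*(-6 + P + P**2) = 30 - 5*P - 5*P**2)
R(f) = 5 + f**(3/2) (R(f) = 5 + f*sqrt(f) = 5 + f**(3/2))
(2971 - 11*U(-5, 6)*0)/(4821 + R(b(8))) = (2971 - (-11)*(-5)*0)/(4821 + (5 + (30 - 5*8 - 5*8**2)**(3/2))) = (2971 - 11*5*0)/(4821 + (5 + (30 - 40 - 5*64)**(3/2))) = (2971 - 55*0)/(4821 + (5 + (30 - 40 - 320)**(3/2))) = (2971 + 0)/(4821 + (5 + (-330)**(3/2))) = 2971/(4821 + (5 - 330*I*sqrt(330))) = 2971/(4826 - 330*I*sqrt(330))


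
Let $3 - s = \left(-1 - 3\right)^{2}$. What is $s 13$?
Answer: $-169$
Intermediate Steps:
$s = -13$ ($s = 3 - \left(-1 - 3\right)^{2} = 3 - \left(-4\right)^{2} = 3 - 16 = -13$)
$s 13 = \left(-13\right) 13 = -169$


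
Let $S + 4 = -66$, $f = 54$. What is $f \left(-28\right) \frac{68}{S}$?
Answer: $\frac{7344}{5} \approx 1468.8$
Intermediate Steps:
$S = -70$ ($S = -4 - 66 = -70$)
$f \left(-28\right) \frac{68}{S} = 54 \left(-28\right) \frac{68}{-70} = - 1512 \cdot 68 \left(- \frac{1}{70}\right) = \left(-1512\right) \left(- \frac{34}{35}\right) = \frac{7344}{5}$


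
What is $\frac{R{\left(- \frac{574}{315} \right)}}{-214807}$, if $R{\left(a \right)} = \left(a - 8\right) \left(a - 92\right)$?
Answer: $- \frac{1866124}{434984175} \approx -0.0042901$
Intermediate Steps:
$R{\left(a \right)} = \left(-92 + a\right) \left(-8 + a\right)$ ($R{\left(a \right)} = \left(-8 + a\right) \left(-92 + a\right) = \left(-92 + a\right) \left(-8 + a\right)$)
$\frac{R{\left(- \frac{574}{315} \right)}}{-214807} = \frac{736 + \left(- \frac{574}{315}\right)^{2} - 100 \left(- \frac{574}{315}\right)}{-214807} = \left(736 + \left(\left(-574\right) \frac{1}{315}\right)^{2} - 100 \left(\left(-574\right) \frac{1}{315}\right)\right) \left(- \frac{1}{214807}\right) = \left(736 + \left(- \frac{82}{45}\right)^{2} - - \frac{1640}{9}\right) \left(- \frac{1}{214807}\right) = \left(736 + \frac{6724}{2025} + \frac{1640}{9}\right) \left(- \frac{1}{214807}\right) = \frac{1866124}{2025} \left(- \frac{1}{214807}\right) = - \frac{1866124}{434984175}$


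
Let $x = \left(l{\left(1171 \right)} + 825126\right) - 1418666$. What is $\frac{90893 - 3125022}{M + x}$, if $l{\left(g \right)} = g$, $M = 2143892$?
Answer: $- \frac{3034129}{1551523} \approx -1.9556$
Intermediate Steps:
$x = -592369$ ($x = \left(1171 + 825126\right) - 1418666 = 826297 - 1418666 = -592369$)
$\frac{90893 - 3125022}{M + x} = \frac{90893 - 3125022}{2143892 - 592369} = - \frac{3034129}{1551523}$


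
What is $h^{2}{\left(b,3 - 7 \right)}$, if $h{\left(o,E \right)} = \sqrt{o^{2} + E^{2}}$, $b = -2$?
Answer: $20$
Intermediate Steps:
$h{\left(o,E \right)} = \sqrt{E^{2} + o^{2}}$
$h^{2}{\left(b,3 - 7 \right)} = \left(\sqrt{\left(3 - 7\right)^{2} + \left(-2\right)^{2}}\right)^{2} = \left(\sqrt{\left(-4\right)^{2} + 4}\right)^{2} = \left(\sqrt{16 + 4}\right)^{2} = \left(\sqrt{20}\right)^{2} = \left(2 \sqrt{5}\right)^{2} = 20$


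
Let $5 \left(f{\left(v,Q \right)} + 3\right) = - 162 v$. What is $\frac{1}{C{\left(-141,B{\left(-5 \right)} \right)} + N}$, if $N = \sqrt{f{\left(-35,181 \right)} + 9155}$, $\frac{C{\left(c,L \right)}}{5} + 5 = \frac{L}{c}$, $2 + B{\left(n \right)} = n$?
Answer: $\frac{246045}{96157933} + \frac{19881 \sqrt{10286}}{192315866} \approx 0.013043$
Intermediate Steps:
$f{\left(v,Q \right)} = -3 - \frac{162 v}{5}$ ($f{\left(v,Q \right)} = -3 + \frac{\left(-162\right) v}{5} = -3 - \frac{162 v}{5}$)
$B{\left(n \right)} = -2 + n$
$C{\left(c,L \right)} = -25 + \frac{5 L}{c}$ ($C{\left(c,L \right)} = -25 + 5 \frac{L}{c} = -25 + \frac{5 L}{c}$)
$N = \sqrt{10286}$ ($N = \sqrt{\left(-3 - -1134\right) + 9155} = \sqrt{\left(-3 + 1134\right) + 9155} = \sqrt{1131 + 9155} = \sqrt{10286} \approx 101.42$)
$\frac{1}{C{\left(-141,B{\left(-5 \right)} \right)} + N} = \frac{1}{\left(-25 + \frac{5 \left(-2 - 5\right)}{-141}\right) + \sqrt{10286}} = \frac{1}{\left(-25 + 5 \left(-7\right) \left(- \frac{1}{141}\right)\right) + \sqrt{10286}} = \frac{1}{\left(-25 + \frac{35}{141}\right) + \sqrt{10286}} = \frac{1}{- \frac{3490}{141} + \sqrt{10286}}$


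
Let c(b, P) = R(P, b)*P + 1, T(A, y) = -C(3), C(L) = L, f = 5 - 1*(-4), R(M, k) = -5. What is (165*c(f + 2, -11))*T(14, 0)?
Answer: -27720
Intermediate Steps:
f = 9 (f = 5 + 4 = 9)
T(A, y) = -3 (T(A, y) = -1*3 = -3)
c(b, P) = 1 - 5*P (c(b, P) = -5*P + 1 = 1 - 5*P)
(165*c(f + 2, -11))*T(14, 0) = (165*(1 - 5*(-11)))*(-3) = (165*(1 + 55))*(-3) = (165*56)*(-3) = 9240*(-3) = -27720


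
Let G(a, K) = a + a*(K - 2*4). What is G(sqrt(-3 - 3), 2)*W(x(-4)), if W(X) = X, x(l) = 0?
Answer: 0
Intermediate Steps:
G(a, K) = a + a*(-8 + K) (G(a, K) = a + a*(K - 8) = a + a*(-8 + K))
G(sqrt(-3 - 3), 2)*W(x(-4)) = (sqrt(-3 - 3)*(-7 + 2))*0 = (sqrt(-6)*(-5))*0 = ((I*sqrt(6))*(-5))*0 = -5*I*sqrt(6)*0 = 0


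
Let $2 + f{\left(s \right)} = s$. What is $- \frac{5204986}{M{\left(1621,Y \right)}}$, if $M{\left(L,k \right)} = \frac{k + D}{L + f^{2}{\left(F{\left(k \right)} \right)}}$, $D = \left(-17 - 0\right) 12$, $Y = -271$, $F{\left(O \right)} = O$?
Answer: $\frac{15854387356}{19} \approx 8.3444 \cdot 10^{8}$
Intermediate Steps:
$f{\left(s \right)} = -2 + s$
$D = -204$ ($D = \left(-17 + 0\right) 12 = \left(-17\right) 12 = -204$)
$M{\left(L,k \right)} = \frac{-204 + k}{L + \left(-2 + k\right)^{2}}$ ($M{\left(L,k \right)} = \frac{k - 204}{L + \left(-2 + k\right)^{2}} = \frac{-204 + k}{L + \left(-2 + k\right)^{2}}$)
$- \frac{5204986}{M{\left(1621,Y \right)}} = - \frac{5204986}{\frac{1}{1621 + \left(-2 - 271\right)^{2}} \left(-204 - 271\right)} = - \frac{5204986}{\frac{1}{1621 + \left(-273\right)^{2}} \left(-475\right)} = - \frac{5204986}{\frac{1}{1621 + 74529} \left(-475\right)} = - \frac{5204986}{\frac{1}{76150} \left(-475\right)} = - \frac{5204986}{- \frac{19}{3046}} = \left(-5204986\right) \left(- \frac{3046}{19}\right) = \frac{15854387356}{19}$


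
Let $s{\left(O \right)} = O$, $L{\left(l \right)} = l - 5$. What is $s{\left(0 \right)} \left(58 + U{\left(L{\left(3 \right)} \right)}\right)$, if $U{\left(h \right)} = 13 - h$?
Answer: $0$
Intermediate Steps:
$L{\left(l \right)} = -5 + l$
$s{\left(0 \right)} \left(58 + U{\left(L{\left(3 \right)} \right)}\right) = 0 \left(58 + \left(13 - \left(-5 + 3\right)\right)\right) = 0 \left(58 + \left(13 - -2\right)\right) = 0 \left(58 + \left(13 + 2\right)\right) = 0 \left(58 + 15\right) = 0 \cdot 73 = 0$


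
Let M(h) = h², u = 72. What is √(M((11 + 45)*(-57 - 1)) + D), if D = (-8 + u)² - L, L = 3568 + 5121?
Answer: √10544911 ≈ 3247.3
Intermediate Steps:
L = 8689
D = -4593 (D = (-8 + 72)² - 1*8689 = 64² - 8689 = 4096 - 8689 = -4593)
√(M((11 + 45)*(-57 - 1)) + D) = √(((11 + 45)*(-57 - 1))² - 4593) = √((56*(-58))² - 4593) = √((-3248)² - 4593) = √(10549504 - 4593) = √10544911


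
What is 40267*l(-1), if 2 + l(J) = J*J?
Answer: -40267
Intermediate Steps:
l(J) = -2 + J² (l(J) = -2 + J*J = -2 + J²)
40267*l(-1) = 40267*(-2 + (-1)²) = 40267*(-2 + 1) = 40267*(-1) = -40267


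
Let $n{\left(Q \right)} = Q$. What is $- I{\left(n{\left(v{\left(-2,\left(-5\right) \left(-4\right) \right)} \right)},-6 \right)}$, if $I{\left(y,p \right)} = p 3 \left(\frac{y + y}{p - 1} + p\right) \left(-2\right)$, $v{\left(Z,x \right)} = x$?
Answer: $\frac{2952}{7} \approx 421.71$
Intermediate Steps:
$I{\left(y,p \right)} = 3 p \left(- 2 p - \frac{4 y}{-1 + p}\right)$ ($I{\left(y,p \right)} = 3 p \left(\frac{2 y}{-1 + p} + p\right) \left(-2\right) = 3 p \left(p + \frac{2 y}{-1 + p}\right) \left(-2\right) = 3 p \left(- 2 p - \frac{4 y}{-1 + p}\right)$)
$- I{\left(n{\left(v{\left(-2,\left(-5\right) \left(-4\right) \right)} \right)},-6 \right)} = - \frac{6 \left(-6\right) \left(-6 - \left(-6\right)^{2} - 2 \left(\left(-5\right) \left(-4\right)\right)\right)}{-1 - 6} = - \frac{6 \left(-6\right) \left(-6 - 36 - 40\right)}{-7} = - \frac{6 \left(-6\right) \left(-1\right) \left(-6 - 36 - 40\right)}{7} = - \frac{6 \left(-6\right) \left(-1\right) \left(-82\right)}{7} = \left(-1\right) \left(- \frac{2952}{7}\right) = \frac{2952}{7}$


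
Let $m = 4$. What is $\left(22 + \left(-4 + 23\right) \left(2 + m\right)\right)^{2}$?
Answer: $18496$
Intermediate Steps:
$\left(22 + \left(-4 + 23\right) \left(2 + m\right)\right)^{2} = \left(22 + \left(-4 + 23\right) \left(2 + 4\right)\right)^{2} = \left(22 + 19 \cdot 6\right)^{2} = \left(22 + 114\right)^{2} = 136^{2} = 18496$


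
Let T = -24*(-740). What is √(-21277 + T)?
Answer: I*√3517 ≈ 59.304*I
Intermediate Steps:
T = 17760
√(-21277 + T) = √(-21277 + 17760) = √(-3517) = I*√3517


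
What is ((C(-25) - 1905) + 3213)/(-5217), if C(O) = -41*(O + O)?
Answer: -3358/5217 ≈ -0.64367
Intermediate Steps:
C(O) = -82*O
((C(-25) - 1905) + 3213)/(-5217) = ((-82*(-25) - 1905) + 3213)/(-5217) = ((2050 - 1905) + 3213)*(-1/5217) = (145 + 3213)*(-1/5217) = 3358*(-1/5217) = -3358/5217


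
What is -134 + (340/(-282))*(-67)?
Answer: -7504/141 ≈ -53.220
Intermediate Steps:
-134 + (340/(-282))*(-67) = -134 + (340*(-1/282))*(-67) = -134 - 170/141*(-67) = -134 + 11390/141 = -7504/141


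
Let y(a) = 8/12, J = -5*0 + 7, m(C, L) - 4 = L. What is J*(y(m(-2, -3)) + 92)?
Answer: 1946/3 ≈ 648.67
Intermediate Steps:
m(C, L) = 4 + L
J = 7 (J = 0 + 7 = 7)
y(a) = ⅔ (y(a) = 8*(1/12) = ⅔)
J*(y(m(-2, -3)) + 92) = 7*(⅔ + 92) = 7*(278/3) = 1946/3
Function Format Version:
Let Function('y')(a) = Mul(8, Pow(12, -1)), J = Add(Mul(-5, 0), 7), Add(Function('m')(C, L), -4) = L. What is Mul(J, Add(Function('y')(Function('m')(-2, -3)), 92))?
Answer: Rational(1946, 3) ≈ 648.67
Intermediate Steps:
Function('m')(C, L) = Add(4, L)
J = 7 (J = Add(0, 7) = 7)
Function('y')(a) = Rational(2, 3) (Function('y')(a) = Mul(8, Rational(1, 12)) = Rational(2, 3))
Mul(J, Add(Function('y')(Function('m')(-2, -3)), 92)) = Mul(7, Add(Rational(2, 3), 92)) = Mul(7, Rational(278, 3)) = Rational(1946, 3)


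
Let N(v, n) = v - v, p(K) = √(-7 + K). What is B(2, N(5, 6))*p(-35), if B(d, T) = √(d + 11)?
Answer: I*√546 ≈ 23.367*I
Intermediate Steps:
N(v, n) = 0
B(d, T) = √(11 + d)
B(2, N(5, 6))*p(-35) = √(11 + 2)*√(-7 - 35) = √13*√(-42) = √13*(I*√42) = I*√546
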